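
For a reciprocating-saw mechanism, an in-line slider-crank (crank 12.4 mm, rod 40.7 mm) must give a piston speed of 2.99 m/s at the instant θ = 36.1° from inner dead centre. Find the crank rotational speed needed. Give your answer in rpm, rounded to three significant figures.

3130

For an in-line slider-crank, |v_piston| = rω|sinθ|·[1 + r cosθ/√(L² − r² sin²θ)].
With r = 0.0124 m, L = 0.0407 m, θ = 36.1°: the bracketed kinematic factor |dx/dθ| = 0.0091343 m.
ω = v/|dx/dθ| = 2.99/0.0091343 = 327.34 rad/s.
N = 60ω/(2π) = 3125.9 rpm.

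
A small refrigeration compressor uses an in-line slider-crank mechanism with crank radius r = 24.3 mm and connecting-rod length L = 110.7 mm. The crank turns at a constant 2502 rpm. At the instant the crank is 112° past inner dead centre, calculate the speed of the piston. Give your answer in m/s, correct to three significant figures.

5.41

ω = 2π·2502/60 = 262 rad/s
For an in-line slider-crank, x = r cosθ + √(L² − r² sin²θ), so v = −rω sinθ·[1 + r cosθ/√(L² − r² sin²θ)].
With r = 0.0243 m, L = 0.1107 m, θ = 112°: √(L² − r² sin²θ) = 0.10838 m.
v = −0.0243·262·0.92718·[1 + 0.0243·-0.37461/0.10838] = -5.4074 m/s.
|v| = 5.4074 m/s.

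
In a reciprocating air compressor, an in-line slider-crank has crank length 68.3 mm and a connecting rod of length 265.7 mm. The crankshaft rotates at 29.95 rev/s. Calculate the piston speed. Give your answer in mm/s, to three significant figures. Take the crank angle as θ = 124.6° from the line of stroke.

9000

ω = 2π·29.9 = 188.2 rad/s
For an in-line slider-crank, x = r cosθ + √(L² − r² sin²θ), so v = −rω sinθ·[1 + r cosθ/√(L² − r² sin²θ)].
With r = 0.0683 m, L = 0.2657 m, θ = 124.6°: √(L² − r² sin²θ) = 0.25968 m.
v = −0.0683·188.2·0.82314·[1 + 0.0683·-0.56784/0.25968] = -8.9995 m/s.
|v| = 8.9995 m/s = 8999.5 mm/s.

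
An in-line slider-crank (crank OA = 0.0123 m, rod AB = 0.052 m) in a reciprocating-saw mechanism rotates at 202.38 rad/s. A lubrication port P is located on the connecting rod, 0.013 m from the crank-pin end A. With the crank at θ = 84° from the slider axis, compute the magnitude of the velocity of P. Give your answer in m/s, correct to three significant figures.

2.50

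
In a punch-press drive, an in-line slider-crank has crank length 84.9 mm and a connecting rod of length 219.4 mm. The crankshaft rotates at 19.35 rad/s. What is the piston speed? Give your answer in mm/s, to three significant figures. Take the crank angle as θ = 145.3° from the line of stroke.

630

ω = 19.35 rad/s
For an in-line slider-crank, x = r cosθ + √(L² − r² sin²θ), so v = −rω sinθ·[1 + r cosθ/√(L² − r² sin²θ)].
With r = 0.0849 m, L = 0.2194 m, θ = 145.3°: √(L² − r² sin²θ) = 0.21401 m.
v = −0.0849·19.35·0.56928·[1 + 0.0849·-0.82214/0.21401] = -0.6302 m/s.
|v| = 0.6302 m/s = 630.2 mm/s.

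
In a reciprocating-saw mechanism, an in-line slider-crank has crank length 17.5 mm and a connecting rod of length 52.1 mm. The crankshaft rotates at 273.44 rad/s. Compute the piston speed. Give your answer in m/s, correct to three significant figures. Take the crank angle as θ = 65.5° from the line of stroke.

ω = 273.4 rad/s
For an in-line slider-crank, x = r cosθ + √(L² − r² sin²θ), so v = −rω sinθ·[1 + r cosθ/√(L² − r² sin²θ)].
With r = 0.0175 m, L = 0.0521 m, θ = 65.5°: √(L² − r² sin²θ) = 0.049607 m.
v = −0.0175·273.4·0.90996·[1 + 0.0175·0.41469/0.049607] = -4.9914 m/s.
|v| = 4.9914 m/s.

4.99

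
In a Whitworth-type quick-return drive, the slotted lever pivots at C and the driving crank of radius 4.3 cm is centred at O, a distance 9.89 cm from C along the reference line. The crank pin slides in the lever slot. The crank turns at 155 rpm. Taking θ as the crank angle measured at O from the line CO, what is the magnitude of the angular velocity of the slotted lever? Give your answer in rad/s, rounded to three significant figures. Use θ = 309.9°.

4.35

ω = 16.23 rad/s (from 155 rpm).
Crank pin A relative to C: A = (d + r cosθ, r sinθ); lever angle φ = atan2(r sinθ, d + r cosθ).
Differentiating tanφ: φ̇ = rω(d cosθ + r)/(d² + r² + 2dr cosθ).
d² + r² + 2dr cosθ = |CA|² = 0.017086 m²;  d cosθ + r = +0.10644 m.
|ω_lever| = |0.043·16.23·+0.10644| / 0.017086 = 4.348 rad/s.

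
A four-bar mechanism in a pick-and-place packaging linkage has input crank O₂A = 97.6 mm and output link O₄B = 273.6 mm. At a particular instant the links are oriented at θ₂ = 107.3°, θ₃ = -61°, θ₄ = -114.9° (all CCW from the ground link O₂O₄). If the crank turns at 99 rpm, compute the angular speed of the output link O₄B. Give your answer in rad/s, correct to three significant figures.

0.928

ω₂ = 10.37 rad/s (from 99 rpm).
Differentiating the loop-closure r₂e^{iθ₂}+r₃e^{iθ₃}=r₁+r₄e^{iθ₄} gives r₂ω₂e^{iθ₂}+r₃ω₃e^{iθ₃}=r₄ω₄e^{iθ₄}.
Eliminating the other unknown: ω₄ = r₂ω₂ sin(θ₂−θ₃) / [r₄ sin(θ₄−θ₃)].
Numerator sine = +0.20279; denominator sine = -0.80799.
Result = 0.0976·10.37·(+0.20279) / (0.2736·(-0.80799)) = -0.92818 rad/s; magnitude 0.92818 rad/s.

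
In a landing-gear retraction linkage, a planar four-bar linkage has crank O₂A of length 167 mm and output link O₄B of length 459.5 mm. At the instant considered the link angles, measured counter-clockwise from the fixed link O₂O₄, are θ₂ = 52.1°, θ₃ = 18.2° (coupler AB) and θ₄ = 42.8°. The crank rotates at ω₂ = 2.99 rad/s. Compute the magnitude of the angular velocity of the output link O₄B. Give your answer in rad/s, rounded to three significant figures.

1.46

ω₂ = 2.99 rad/s
Differentiating the loop-closure r₂e^{iθ₂}+r₃e^{iθ₃}=r₁+r₄e^{iθ₄} gives r₂ω₂e^{iθ₂}+r₃ω₃e^{iθ₃}=r₄ω₄e^{iθ₄}.
Eliminating the other unknown: ω₄ = r₂ω₂ sin(θ₂−θ₃) / [r₄ sin(θ₄−θ₃)].
Numerator sine = +0.55775; denominator sine = +0.41628.
Result = 0.167·2.99·(+0.55775) / (0.4595·(+0.41628)) = +1.456 rad/s; magnitude 1.456 rad/s.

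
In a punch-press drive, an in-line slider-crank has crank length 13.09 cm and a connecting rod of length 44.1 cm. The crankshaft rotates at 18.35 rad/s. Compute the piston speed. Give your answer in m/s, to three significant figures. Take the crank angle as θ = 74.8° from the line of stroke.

ω = 18.35 rad/s
For an in-line slider-crank, x = r cosθ + √(L² − r² sin²θ), so v = −rω sinθ·[1 + r cosθ/√(L² − r² sin²θ)].
With r = 0.1309 m, L = 0.441 m, θ = 74.8°: √(L² − r² sin²θ) = 0.42252 m.
v = −0.1309·18.35·0.96502·[1 + 0.1309·0.26219/0.42252] = -2.5063 m/s.
|v| = 2.5063 m/s.

2.51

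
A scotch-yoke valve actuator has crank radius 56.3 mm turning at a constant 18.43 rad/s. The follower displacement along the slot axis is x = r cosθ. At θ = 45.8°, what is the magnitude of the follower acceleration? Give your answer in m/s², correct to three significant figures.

ω = 18.43 rad/s
x = r cosθ ⇒ ẍ = −rω² cosθ (ω constant).
|a| = rω²|cosθ| = 0.0563·(18.43)²·|cos 45.8°| = 13.332 m/s².

13.3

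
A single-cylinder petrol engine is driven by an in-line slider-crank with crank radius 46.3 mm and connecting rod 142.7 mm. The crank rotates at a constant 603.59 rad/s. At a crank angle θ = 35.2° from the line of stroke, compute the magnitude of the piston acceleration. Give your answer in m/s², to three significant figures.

15800

ω = 603.6 rad/s
x(θ) = r cosθ + √(L² − r² sin²θ); with ω constant, a = ω²·d²x/dθ².
d²x/dθ² = −r cosθ − r²(cos2θ)/√u − r⁴ sin²2θ/(4u^{3/2}),  u = L² − r² sin²θ = 0.019651 m².
Substituting r = 0.0463 m, L = 0.1427 m, θ = 35.2°: d²x/dθ² = -0.043334 m.
a = ω²·d²x/dθ² = (603.6)²·(-0.043334) = -15787 m/s²;  |a| = 15787 m/s².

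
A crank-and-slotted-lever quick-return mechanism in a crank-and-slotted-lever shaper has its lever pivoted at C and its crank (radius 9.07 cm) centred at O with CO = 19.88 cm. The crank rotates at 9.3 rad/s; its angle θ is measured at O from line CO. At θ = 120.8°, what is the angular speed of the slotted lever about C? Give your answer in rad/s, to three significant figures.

0.320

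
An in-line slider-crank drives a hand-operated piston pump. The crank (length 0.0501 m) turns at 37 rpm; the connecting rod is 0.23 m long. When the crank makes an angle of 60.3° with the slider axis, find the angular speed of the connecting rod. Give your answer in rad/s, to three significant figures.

0.426

ω = 3.875 rad/s (converted from 37 rpm).
The rod makes angle φ with the slider axis where L sinφ = r sinθ; differentiating, L cosφ·φ̇ = r ω cosθ.
L cosφ = √(L² − r² sin²θ) = 0.22585 m.
|ω_rod| = r ω |cosθ| / √(L² − r² sin²θ) = 0.0501·3.875·0.49546/0.22585 = 0.42586 rad/s.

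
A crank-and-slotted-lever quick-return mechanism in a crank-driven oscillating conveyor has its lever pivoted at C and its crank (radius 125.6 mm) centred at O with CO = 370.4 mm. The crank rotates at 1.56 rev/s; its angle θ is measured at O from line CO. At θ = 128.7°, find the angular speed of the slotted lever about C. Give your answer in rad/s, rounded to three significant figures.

1.38

ω = 9.802 rad/s (from 1.56 rev/s).
Crank pin A relative to C: A = (d + r cosθ, r sinθ); lever angle φ = atan2(r sinθ, d + r cosθ).
Differentiating tanφ: φ̇ = rω(d cosθ + r)/(d² + r² + 2dr cosθ).
d² + r² + 2dr cosθ = |CA|² = 0.0947961 m²;  d cosθ + r = -0.10599 m.
|ω_lever| = |0.1256·9.802·-0.10599| / 0.0947961 = 1.3765 rad/s.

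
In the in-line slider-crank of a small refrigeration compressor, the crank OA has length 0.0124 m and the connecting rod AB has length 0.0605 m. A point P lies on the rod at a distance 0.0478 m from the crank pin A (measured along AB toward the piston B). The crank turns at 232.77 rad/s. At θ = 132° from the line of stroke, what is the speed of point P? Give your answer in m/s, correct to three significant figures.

1.95

ω = 232.8 rad/s.  Crank-pin speed |V_A| = rω = 2.8863 m/s, perpendicular to OA.
Rod angle: sinφ = −(r/L) sinθ ⇒ φ = -8.761°; ω_rod = −rω cosθ/√(L²−r²sin²θ) = +32.3 rad/s.
V_P = V_A + ω_rod × AP, with AP = 0.0478 m along the rod.
Components: V_Px = −rω sinθ − a·ω_rod·sinφ = -1.9098 m/s;  V_Py = rω cosθ + a·ω_rod·cosφ = -0.40542 m/s.
|V_P| = √(V_Px² + V_Py²) = 1.9524 m/s.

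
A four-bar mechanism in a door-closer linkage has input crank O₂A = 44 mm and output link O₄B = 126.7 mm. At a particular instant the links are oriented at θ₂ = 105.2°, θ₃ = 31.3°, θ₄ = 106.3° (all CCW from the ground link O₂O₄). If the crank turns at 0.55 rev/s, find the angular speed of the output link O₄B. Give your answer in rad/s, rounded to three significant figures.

ω₂ = 3.456 rad/s (from 0.55 rev/s).
Differentiating the loop-closure r₂e^{iθ₂}+r₃e^{iθ₃}=r₁+r₄e^{iθ₄} gives r₂ω₂e^{iθ₂}+r₃ω₃e^{iθ₃}=r₄ω₄e^{iθ₄}.
Eliminating the other unknown: ω₄ = r₂ω₂ sin(θ₂−θ₃) / [r₄ sin(θ₄−θ₃)].
Numerator sine = +0.96078; denominator sine = +0.96593.
Result = 0.044·3.456·(+0.96078) / (0.1267·(+0.96593)) = +1.1937 rad/s; magnitude 1.1937 rad/s.

1.19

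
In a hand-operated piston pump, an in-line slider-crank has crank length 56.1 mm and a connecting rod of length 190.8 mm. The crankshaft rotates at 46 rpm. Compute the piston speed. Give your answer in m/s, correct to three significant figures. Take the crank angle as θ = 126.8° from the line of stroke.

ω = 2π·46/60 = 4.817 rad/s
For an in-line slider-crank, x = r cosθ + √(L² − r² sin²θ), so v = −rω sinθ·[1 + r cosθ/√(L² − r² sin²θ)].
With r = 0.0561 m, L = 0.1908 m, θ = 126.8°: √(L² − r² sin²θ) = 0.18544 m.
v = −0.0561·4.817·0.80073·[1 + 0.0561·-0.59902/0.18544] = -0.17717 m/s.
|v| = 0.17717 m/s.

0.177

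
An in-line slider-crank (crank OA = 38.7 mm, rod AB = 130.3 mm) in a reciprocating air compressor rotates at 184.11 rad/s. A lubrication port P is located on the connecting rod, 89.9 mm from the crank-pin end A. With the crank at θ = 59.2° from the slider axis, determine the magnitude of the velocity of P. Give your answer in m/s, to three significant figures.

ω = 184.1 rad/s.  Crank-pin speed |V_A| = rω = 7.1251 m/s, perpendicular to OA.
Rod angle: sinφ = −(r/L) sinθ ⇒ φ = -14.781°; ω_rod = −rω cosθ/√(L²−r²sin²θ) = -28.958 rad/s.
V_P = V_A + ω_rod × AP, with AP = 0.0899 m along the rod.
Components: V_Px = −rω sinθ − a·ω_rod·sinφ = -6.7843 m/s;  V_Py = rω cosθ + a·ω_rod·cosφ = +1.1312 m/s.
|V_P| = √(V_Px² + V_Py²) = 6.8779 m/s.

6.88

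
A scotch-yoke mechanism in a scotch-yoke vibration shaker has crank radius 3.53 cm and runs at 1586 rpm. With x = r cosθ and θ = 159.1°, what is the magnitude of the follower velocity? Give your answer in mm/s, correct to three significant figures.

2090

ω = 166.1 rad/s (from 1586 rpm).
x = r cosθ ⇒ ẋ = −rω sinθ.
|v| = rω|sinθ| = 0.0353·166.1·|sin 159.1°| = 2.0915 m/s = 2091.5 mm/s.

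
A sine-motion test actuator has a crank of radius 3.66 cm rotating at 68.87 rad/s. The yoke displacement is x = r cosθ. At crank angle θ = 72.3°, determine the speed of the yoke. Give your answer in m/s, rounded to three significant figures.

2.40

ω = 68.87 rad/s
x = r cosθ ⇒ ẋ = −rω sinθ.
|v| = rω|sinθ| = 0.0366·68.87·|sin 72.3°| = 2.4013 m/s.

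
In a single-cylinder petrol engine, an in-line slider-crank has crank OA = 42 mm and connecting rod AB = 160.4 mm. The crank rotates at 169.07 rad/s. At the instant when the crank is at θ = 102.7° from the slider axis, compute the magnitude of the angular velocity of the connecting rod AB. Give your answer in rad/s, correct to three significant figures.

ω = 169.1 rad/s
The rod makes angle φ with the slider axis where L sinφ = r sinθ; differentiating, L cosφ·φ̇ = r ω cosθ.
L cosφ = √(L² − r² sin²θ) = 0.15508 m.
|ω_rod| = r ω |cosθ| / √(L² − r² sin²θ) = 0.042·169.1·0.21985/0.15508 = 10.067 rad/s.

10.1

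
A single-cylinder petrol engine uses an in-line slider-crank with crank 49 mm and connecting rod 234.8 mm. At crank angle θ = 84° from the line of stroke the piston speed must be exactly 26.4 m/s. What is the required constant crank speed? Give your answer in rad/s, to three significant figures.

530

For an in-line slider-crank, |v_piston| = rω|sinθ|·[1 + r cosθ/√(L² − r² sin²θ)].
With r = 0.049 m, L = 0.2348 m, θ = 84°: the bracketed kinematic factor |dx/dθ| = 0.049818 m.
ω = v/|dx/dθ| = 26.4/0.049818 = 529.93 rad/s.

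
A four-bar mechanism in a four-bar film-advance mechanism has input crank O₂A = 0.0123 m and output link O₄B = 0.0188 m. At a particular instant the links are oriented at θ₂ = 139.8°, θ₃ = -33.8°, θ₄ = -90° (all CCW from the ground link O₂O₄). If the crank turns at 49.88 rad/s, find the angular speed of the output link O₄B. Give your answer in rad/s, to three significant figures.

ω₂ = 49.88 rad/s
Differentiating the loop-closure r₂e^{iθ₂}+r₃e^{iθ₃}=r₁+r₄e^{iθ₄} gives r₂ω₂e^{iθ₂}+r₃ω₃e^{iθ₃}=r₄ω₄e^{iθ₄}.
Eliminating the other unknown: ω₄ = r₂ω₂ sin(θ₂−θ₃) / [r₄ sin(θ₄−θ₃)].
Numerator sine = +0.11147; denominator sine = -0.83098.
Result = 0.0123·49.88·(+0.11147) / (0.0188·(-0.83098)) = -4.3776 rad/s; magnitude 4.3776 rad/s.

4.38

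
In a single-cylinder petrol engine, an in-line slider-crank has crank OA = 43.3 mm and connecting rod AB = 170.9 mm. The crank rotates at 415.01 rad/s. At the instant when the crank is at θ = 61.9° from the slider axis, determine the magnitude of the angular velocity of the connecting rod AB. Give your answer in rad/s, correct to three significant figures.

ω = 415 rad/s
The rod makes angle φ with the slider axis where L sinφ = r sinθ; differentiating, L cosφ·φ̇ = r ω cosθ.
L cosφ = √(L² − r² sin²θ) = 0.16658 m.
|ω_rod| = r ω |cosθ| / √(L² − r² sin²θ) = 0.0433·415·0.47101/0.16658 = 50.812 rad/s.

50.8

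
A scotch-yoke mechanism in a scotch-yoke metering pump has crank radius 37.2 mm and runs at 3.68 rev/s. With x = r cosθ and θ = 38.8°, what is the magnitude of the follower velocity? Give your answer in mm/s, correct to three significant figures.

539

ω = 23.12 rad/s (from 3.68 rev/s).
x = r cosθ ⇒ ẋ = −rω sinθ.
|v| = rω|sinθ| = 0.0372·23.12·|sin 38.8°| = 0.53897 m/s = 538.97 mm/s.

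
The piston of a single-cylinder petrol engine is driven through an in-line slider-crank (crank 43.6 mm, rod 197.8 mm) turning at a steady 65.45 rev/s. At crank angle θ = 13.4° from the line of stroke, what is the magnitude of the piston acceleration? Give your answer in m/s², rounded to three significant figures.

8630

ω = 2π·65.5 = 411.2 rad/s
x(θ) = r cosθ + √(L² − r² sin²θ); with ω constant, a = ω²·d²x/dθ².
d²x/dθ² = −r cosθ − r²(cos2θ)/√u − r⁴ sin²2θ/(4u^{3/2}),  u = L² − r² sin²θ = 0.0390227 m².
Substituting r = 0.0436 m, L = 0.1978 m, θ = 13.4°: d²x/dθ² = -0.051026 m.
a = ω²·d²x/dθ² = (411.2)²·(-0.051026) = -8629.2 m/s²;  |a| = 8629.2 m/s².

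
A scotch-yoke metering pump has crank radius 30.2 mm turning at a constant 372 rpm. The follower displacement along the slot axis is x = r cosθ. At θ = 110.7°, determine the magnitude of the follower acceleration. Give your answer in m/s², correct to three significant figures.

16.2

ω = 38.96 rad/s (from 372 rpm).
x = r cosθ ⇒ ẍ = −rω² cosθ (ω constant).
|a| = rω²|cosθ| = 0.0302·(38.96)²·|cos 110.7°| = 16.2 m/s².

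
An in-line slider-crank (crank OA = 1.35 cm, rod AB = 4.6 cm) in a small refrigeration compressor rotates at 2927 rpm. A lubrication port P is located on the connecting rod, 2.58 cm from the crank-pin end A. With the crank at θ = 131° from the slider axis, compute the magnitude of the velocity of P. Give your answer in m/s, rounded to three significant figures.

ω = 306.5 rad/s.  Crank-pin speed |V_A| = rω = 4.1379 m/s, perpendicular to OA.
Rod angle: sinφ = −(r/L) sinθ ⇒ φ = -12.797°; ω_rod = −rω cosθ/√(L²−r²sin²θ) = +60.519 rad/s.
V_P = V_A + ω_rod × AP, with AP = 0.0258 m along the rod.
Components: V_Px = −rω sinθ − a·ω_rod·sinφ = -2.7771 m/s;  V_Py = rω cosθ + a·ω_rod·cosφ = -1.1921 m/s.
|V_P| = √(V_Px² + V_Py²) = 3.0222 m/s.

3.02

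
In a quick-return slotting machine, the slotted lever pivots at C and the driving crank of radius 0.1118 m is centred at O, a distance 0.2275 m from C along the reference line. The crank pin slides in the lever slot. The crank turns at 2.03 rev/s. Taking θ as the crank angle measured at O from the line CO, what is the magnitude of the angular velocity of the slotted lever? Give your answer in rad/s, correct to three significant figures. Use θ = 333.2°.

4.09

ω = 12.75 rad/s (from 2.03 rev/s).
Crank pin A relative to C: A = (d + r cosθ, r sinθ); lever angle φ = atan2(r sinθ, d + r cosθ).
Differentiating tanφ: φ̇ = rω(d cosθ + r)/(d² + r² + 2dr cosθ).
d² + r² + 2dr cosθ = |CA|² = 0.10966 m²;  d cosθ + r = +0.31486 m.
|ω_lever| = |0.1118·12.75·+0.31486| / 0.10966 = 4.0944 rad/s.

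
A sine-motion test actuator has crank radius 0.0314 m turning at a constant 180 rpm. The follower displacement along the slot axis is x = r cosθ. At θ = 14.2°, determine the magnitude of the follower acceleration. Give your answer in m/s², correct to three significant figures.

ω = 18.85 rad/s (from 180 rpm).
x = r cosθ ⇒ ẍ = −rω² cosθ (ω constant).
|a| = rω²|cosθ| = 0.0314·(18.85)²·|cos 14.2°| = 10.816 m/s².

10.8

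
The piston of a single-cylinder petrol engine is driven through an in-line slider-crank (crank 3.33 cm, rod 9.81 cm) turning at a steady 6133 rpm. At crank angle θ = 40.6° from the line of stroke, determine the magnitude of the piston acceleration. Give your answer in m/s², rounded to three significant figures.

11300

ω = 2π·6133/60 = 642.2 rad/s
x(θ) = r cosθ + √(L² − r² sin²θ); with ω constant, a = ω²·d²x/dθ².
d²x/dθ² = −r cosθ − r²(cos2θ)/√u − r⁴ sin²2θ/(4u^{3/2}),  u = L² − r² sin²θ = 0.00915399 m².
Substituting r = 0.0333 m, L = 0.0981 m, θ = 40.6°: d²x/dθ² = -0.0274 m.
a = ω²·d²x/dθ² = (642.2)²·(-0.0274) = -11302 m/s²;  |a| = 11302 m/s².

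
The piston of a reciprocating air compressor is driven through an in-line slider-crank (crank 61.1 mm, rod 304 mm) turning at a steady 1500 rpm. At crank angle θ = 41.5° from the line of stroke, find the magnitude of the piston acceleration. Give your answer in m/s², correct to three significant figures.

1170

ω = 2π·1500/60 = 157.1 rad/s
x(θ) = r cosθ + √(L² − r² sin²θ); with ω constant, a = ω²·d²x/dθ².
d²x/dθ² = −r cosθ − r²(cos2θ)/√u − r⁴ sin²2θ/(4u^{3/2}),  u = L² − r² sin²θ = 0.0907769 m².
Substituting r = 0.0611 m, L = 0.304 m, θ = 41.5°: d²x/dθ² = -0.047397 m.
a = ω²·d²x/dθ² = (157.1)²·(-0.047397) = -1169.5 m/s²;  |a| = 1169.5 m/s².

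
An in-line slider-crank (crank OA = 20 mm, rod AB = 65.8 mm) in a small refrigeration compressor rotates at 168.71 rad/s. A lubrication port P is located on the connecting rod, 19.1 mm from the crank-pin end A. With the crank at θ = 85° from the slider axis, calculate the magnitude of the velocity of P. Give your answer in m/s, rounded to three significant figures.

3.39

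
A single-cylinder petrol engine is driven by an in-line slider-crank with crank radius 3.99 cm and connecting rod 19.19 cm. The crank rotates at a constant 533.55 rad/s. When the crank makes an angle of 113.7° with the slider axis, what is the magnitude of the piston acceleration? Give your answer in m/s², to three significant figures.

6180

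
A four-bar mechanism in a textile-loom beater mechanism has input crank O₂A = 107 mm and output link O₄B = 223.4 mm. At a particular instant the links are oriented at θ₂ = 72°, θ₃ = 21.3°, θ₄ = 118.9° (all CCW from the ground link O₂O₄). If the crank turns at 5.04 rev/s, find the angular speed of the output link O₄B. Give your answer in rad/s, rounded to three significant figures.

ω₂ = 31.67 rad/s (from 5.04 rev/s).
Differentiating the loop-closure r₂e^{iθ₂}+r₃e^{iθ₃}=r₁+r₄e^{iθ₄} gives r₂ω₂e^{iθ₂}+r₃ω₃e^{iθ₃}=r₄ω₄e^{iθ₄}.
Eliminating the other unknown: ω₄ = r₂ω₂ sin(θ₂−θ₃) / [r₄ sin(θ₄−θ₃)].
Numerator sine = +0.77384; denominator sine = +0.99122.
Result = 0.107·31.67·(+0.77384) / (0.2234·(+0.99122)) = +11.841 rad/s; magnitude 11.841 rad/s.

11.8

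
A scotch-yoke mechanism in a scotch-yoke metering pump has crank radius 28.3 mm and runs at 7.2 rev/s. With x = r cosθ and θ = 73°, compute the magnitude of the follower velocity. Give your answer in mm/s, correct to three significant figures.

1220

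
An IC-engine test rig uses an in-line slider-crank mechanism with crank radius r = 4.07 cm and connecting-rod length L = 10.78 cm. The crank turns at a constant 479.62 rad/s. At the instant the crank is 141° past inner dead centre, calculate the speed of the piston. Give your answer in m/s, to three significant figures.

ω = 479.6 rad/s
For an in-line slider-crank, x = r cosθ + √(L² − r² sin²θ), so v = −rω sinθ·[1 + r cosθ/√(L² − r² sin²θ)].
With r = 0.0407 m, L = 0.1078 m, θ = 141°: √(L² − r² sin²θ) = 0.10471 m.
v = −0.0407·479.6·0.62932·[1 + 0.0407·-0.77715/0.10471] = -8.5739 m/s.
|v| = 8.5739 m/s.

8.57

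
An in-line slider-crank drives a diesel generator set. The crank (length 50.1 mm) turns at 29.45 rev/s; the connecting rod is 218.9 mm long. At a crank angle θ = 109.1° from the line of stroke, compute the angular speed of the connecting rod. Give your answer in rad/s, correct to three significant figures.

14.2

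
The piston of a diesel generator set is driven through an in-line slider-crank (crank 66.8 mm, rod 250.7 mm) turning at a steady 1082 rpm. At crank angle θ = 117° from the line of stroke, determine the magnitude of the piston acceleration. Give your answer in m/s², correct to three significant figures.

525

ω = 2π·1082/60 = 113.3 rad/s
x(θ) = r cosθ + √(L² − r² sin²θ); with ω constant, a = ω²·d²x/dθ².
d²x/dθ² = −r cosθ − r²(cos2θ)/√u − r⁴ sin²2θ/(4u^{3/2}),  u = L² − r² sin²θ = 0.059308 m².
Substituting r = 0.0668 m, L = 0.2507 m, θ = 117°: d²x/dθ² = +0.040871 m.
a = ω²·d²x/dθ² = (113.3)²·(+0.040871) = +524.72 m/s²;  |a| = 524.72 m/s².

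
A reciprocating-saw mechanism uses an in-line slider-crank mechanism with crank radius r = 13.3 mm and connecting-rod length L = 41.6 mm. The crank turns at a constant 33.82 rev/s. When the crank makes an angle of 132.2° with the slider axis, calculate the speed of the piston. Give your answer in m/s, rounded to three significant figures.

ω = 2π·33.8 = 212.5 rad/s
For an in-line slider-crank, x = r cosθ + √(L² − r² sin²θ), so v = −rω sinθ·[1 + r cosθ/√(L² − r² sin²θ)].
With r = 0.0133 m, L = 0.0416 m, θ = 132.2°: √(L² − r² sin²θ) = 0.040416 m.
v = −0.0133·212.5·0.74080·[1 + 0.0133·-0.67172/0.040416] = -1.6309 m/s.
|v| = 1.6309 m/s.

1.63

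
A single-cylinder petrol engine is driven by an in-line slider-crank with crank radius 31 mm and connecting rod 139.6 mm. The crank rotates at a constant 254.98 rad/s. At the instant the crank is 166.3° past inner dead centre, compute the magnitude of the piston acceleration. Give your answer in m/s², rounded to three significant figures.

1560

ω = 255 rad/s
x(θ) = r cosθ + √(L² − r² sin²θ); with ω constant, a = ω²·d²x/dθ².
d²x/dθ² = −r cosθ − r²(cos2θ)/√u − r⁴ sin²2θ/(4u^{3/2}),  u = L² − r² sin²θ = 0.0194343 m².
Substituting r = 0.031 m, L = 0.1396 m, θ = 166.3°: d²x/dθ² = +0.02398 m.
a = ω²·d²x/dθ² = (255)²·(+0.02398) = +1559 m/s²;  |a| = 1559 m/s².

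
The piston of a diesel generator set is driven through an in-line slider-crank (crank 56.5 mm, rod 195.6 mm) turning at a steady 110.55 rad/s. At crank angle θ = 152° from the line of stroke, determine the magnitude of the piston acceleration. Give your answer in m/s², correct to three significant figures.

ω = 110.5 rad/s
x(θ) = r cosθ + √(L² − r² sin²θ); with ω constant, a = ω²·d²x/dθ².
d²x/dθ² = −r cosθ − r²(cos2θ)/√u − r⁴ sin²2θ/(4u^{3/2}),  u = L² − r² sin²θ = 0.0375558 m².
Substituting r = 0.0565 m, L = 0.1956 m, θ = 152°: d²x/dθ² = +0.040435 m.
a = ω²·d²x/dθ² = (110.5)²·(+0.040435) = +494.16 m/s²;  |a| = 494.16 m/s².

494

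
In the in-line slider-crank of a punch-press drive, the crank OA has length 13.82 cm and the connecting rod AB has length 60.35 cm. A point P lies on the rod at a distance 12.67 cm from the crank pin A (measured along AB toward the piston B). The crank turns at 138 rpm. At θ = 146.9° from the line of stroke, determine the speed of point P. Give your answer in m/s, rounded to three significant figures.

1.69

ω = 14.45 rad/s.  Crank-pin speed |V_A| = rω = 1.9972 m/s, perpendicular to OA.
Rod angle: sinφ = −(r/L) sinθ ⇒ φ = -7.184°; ω_rod = −rω cosθ/√(L²−r²sin²θ) = +2.7942 rad/s.
V_P = V_A + ω_rod × AP, with AP = 0.1267 m along the rod.
Components: V_Px = −rω sinθ − a·ω_rod·sinφ = -1.0464 m/s;  V_Py = rω cosθ + a·ω_rod·cosφ = -1.3218 m/s.
|V_P| = √(V_Px² + V_Py²) = 1.6859 m/s.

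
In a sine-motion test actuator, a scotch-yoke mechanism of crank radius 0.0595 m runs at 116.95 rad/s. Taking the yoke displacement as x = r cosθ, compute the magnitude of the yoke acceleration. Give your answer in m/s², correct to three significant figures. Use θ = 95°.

70.9

ω = 117 rad/s
x = r cosθ ⇒ ẍ = −rω² cosθ (ω constant).
|a| = rω²|cosθ| = 0.0595·(117)²·|cos 95°| = 70.927 m/s².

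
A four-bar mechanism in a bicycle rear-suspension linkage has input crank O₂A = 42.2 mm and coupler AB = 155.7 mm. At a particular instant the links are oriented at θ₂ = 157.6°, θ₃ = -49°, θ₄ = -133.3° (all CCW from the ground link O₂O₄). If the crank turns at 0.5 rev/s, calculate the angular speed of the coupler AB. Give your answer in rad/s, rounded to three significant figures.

ω₂ = 3.142 rad/s (from 0.5 rev/s).
Differentiating the loop-closure r₂e^{iθ₂}+r₃e^{iθ₃}=r₁+r₄e^{iθ₄} gives r₂ω₂e^{iθ₂}+r₃ω₃e^{iθ₃}=r₄ω₄e^{iθ₄}.
Eliminating the other unknown: ω₃ = r₂ω₂ sin(θ₄−θ₂) / [r₃ sin(θ₃−θ₄)].
Numerator sine = +0.93420; denominator sine = +0.99506.
Result = 0.0422·3.142·(+0.93420) / (0.1557·(+0.99506)) = +0.79941 rad/s; magnitude 0.79941 rad/s.

0.799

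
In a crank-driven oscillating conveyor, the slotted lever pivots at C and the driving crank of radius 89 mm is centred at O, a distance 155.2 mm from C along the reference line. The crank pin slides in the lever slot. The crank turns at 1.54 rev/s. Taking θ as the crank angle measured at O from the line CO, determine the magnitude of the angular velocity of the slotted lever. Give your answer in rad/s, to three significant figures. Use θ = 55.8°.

3.19

ω = 9.676 rad/s (from 1.54 rev/s).
Crank pin A relative to C: A = (d + r cosθ, r sinθ); lever angle φ = atan2(r sinθ, d + r cosθ).
Differentiating tanφ: φ̇ = rω(d cosθ + r)/(d² + r² + 2dr cosθ).
d² + r² + 2dr cosθ = |CA|² = 0.0475359 m²;  d cosθ + r = +0.17624 m.
|ω_lever| = |0.089·9.676·+0.17624| / 0.0475359 = 3.1927 rad/s.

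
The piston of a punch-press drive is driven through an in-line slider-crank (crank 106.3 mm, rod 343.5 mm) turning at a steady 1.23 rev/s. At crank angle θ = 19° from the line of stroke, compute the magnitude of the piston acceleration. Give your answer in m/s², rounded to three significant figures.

7.58

ω = 2π·1.23 = 7.728 rad/s
x(θ) = r cosθ + √(L² − r² sin²θ); with ω constant, a = ω²·d²x/dθ².
d²x/dθ² = −r cosθ − r²(cos2θ)/√u − r⁴ sin²2θ/(4u^{3/2}),  u = L² − r² sin²θ = 0.116795 m².
Substituting r = 0.1063 m, L = 0.3435 m, θ = 19°: d²x/dθ² = -0.12687 m.
a = ω²·d²x/dθ² = (7.728)²·(-0.12687) = -7.5773 m/s²;  |a| = 7.5773 m/s².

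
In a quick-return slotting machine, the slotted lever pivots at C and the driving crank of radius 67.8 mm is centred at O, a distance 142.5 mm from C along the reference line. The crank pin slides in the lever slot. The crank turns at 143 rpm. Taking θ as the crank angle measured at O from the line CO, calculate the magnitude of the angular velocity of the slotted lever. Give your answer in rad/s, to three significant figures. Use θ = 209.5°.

7.06

ω = 14.97 rad/s (from 143 rpm).
Crank pin A relative to C: A = (d + r cosθ, r sinθ); lever angle φ = atan2(r sinθ, d + r cosθ).
Differentiating tanφ: φ̇ = rω(d cosθ + r)/(d² + r² + 2dr cosθ).
d² + r² + 2dr cosθ = |CA|² = 0.00808521 m²;  d cosθ + r = -0.056226 m.
|ω_lever| = |0.0678·14.97·-0.056226| / 0.00808521 = 7.0605 rad/s.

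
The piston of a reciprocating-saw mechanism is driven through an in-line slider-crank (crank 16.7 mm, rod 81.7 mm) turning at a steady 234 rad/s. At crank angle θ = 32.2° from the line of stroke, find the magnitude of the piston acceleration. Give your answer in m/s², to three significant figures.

857

ω = 234 rad/s
x(θ) = r cosθ + √(L² − r² sin²θ); with ω constant, a = ω²·d²x/dθ².
d²x/dθ² = −r cosθ − r²(cos2θ)/√u − r⁴ sin²2θ/(4u^{3/2}),  u = L² − r² sin²θ = 0.0065957 m².
Substituting r = 0.0167 m, L = 0.0817 m, θ = 32.2°: d²x/dθ² = -0.015645 m.
a = ω²·d²x/dθ² = (234)²·(-0.015645) = -856.64 m/s²;  |a| = 856.64 m/s².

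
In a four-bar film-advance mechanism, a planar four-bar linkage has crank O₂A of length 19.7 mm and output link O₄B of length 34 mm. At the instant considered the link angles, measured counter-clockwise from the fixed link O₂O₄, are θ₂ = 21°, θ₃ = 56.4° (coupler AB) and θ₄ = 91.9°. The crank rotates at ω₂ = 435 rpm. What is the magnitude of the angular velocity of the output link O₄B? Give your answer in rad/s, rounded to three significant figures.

26.3

ω₂ = 45.55 rad/s (from 435 rpm).
Differentiating the loop-closure r₂e^{iθ₂}+r₃e^{iθ₃}=r₁+r₄e^{iθ₄} gives r₂ω₂e^{iθ₂}+r₃ω₃e^{iθ₃}=r₄ω₄e^{iθ₄}.
Eliminating the other unknown: ω₄ = r₂ω₂ sin(θ₂−θ₃) / [r₄ sin(θ₄−θ₃)].
Numerator sine = -0.57928; denominator sine = +0.58070.
Result = 0.0197·45.55·(-0.57928) / (0.034·(+0.58070)) = -26.329 rad/s; magnitude 26.329 rad/s.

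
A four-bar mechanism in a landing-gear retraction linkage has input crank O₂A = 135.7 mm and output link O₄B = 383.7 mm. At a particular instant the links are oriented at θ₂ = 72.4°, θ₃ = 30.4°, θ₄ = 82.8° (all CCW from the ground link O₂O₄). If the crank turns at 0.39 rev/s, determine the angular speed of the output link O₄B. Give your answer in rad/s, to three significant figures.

0.732

ω₂ = 2.45 rad/s (from 0.39 rev/s).
Differentiating the loop-closure r₂e^{iθ₂}+r₃e^{iθ₃}=r₁+r₄e^{iθ₄} gives r₂ω₂e^{iθ₂}+r₃ω₃e^{iθ₃}=r₄ω₄e^{iθ₄}.
Eliminating the other unknown: ω₄ = r₂ω₂ sin(θ₂−θ₃) / [r₄ sin(θ₄−θ₃)].
Numerator sine = +0.66913; denominator sine = +0.79229.
Result = 0.1357·2.45·(+0.66913) / (0.3837·(+0.79229)) = +0.73191 rad/s; magnitude 0.73191 rad/s.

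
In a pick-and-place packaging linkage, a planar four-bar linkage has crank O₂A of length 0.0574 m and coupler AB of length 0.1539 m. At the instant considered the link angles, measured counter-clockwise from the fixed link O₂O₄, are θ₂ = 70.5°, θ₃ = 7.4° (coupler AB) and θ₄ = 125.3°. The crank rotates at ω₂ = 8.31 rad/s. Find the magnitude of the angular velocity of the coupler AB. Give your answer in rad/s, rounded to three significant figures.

ω₂ = 8.31 rad/s
Differentiating the loop-closure r₂e^{iθ₂}+r₃e^{iθ₃}=r₁+r₄e^{iθ₄} gives r₂ω₂e^{iθ₂}+r₃ω₃e^{iθ₃}=r₄ω₄e^{iθ₄}.
Eliminating the other unknown: ω₃ = r₂ω₂ sin(θ₄−θ₂) / [r₃ sin(θ₃−θ₄)].
Numerator sine = +0.81714; denominator sine = -0.88377.
Result = 0.0574·8.31·(+0.81714) / (0.1539·(-0.88377)) = -2.8657 rad/s; magnitude 2.8657 rad/s.

2.87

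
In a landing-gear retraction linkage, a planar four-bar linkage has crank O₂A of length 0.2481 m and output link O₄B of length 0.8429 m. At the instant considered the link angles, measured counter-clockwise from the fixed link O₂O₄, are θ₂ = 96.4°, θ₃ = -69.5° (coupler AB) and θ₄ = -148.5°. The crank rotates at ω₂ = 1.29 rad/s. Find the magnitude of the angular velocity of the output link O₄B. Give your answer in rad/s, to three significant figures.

0.0942

ω₂ = 1.29 rad/s
Differentiating the loop-closure r₂e^{iθ₂}+r₃e^{iθ₃}=r₁+r₄e^{iθ₄} gives r₂ω₂e^{iθ₂}+r₃ω₃e^{iθ₃}=r₄ω₄e^{iθ₄}.
Eliminating the other unknown: ω₄ = r₂ω₂ sin(θ₂−θ₃) / [r₄ sin(θ₄−θ₃)].
Numerator sine = +0.24362; denominator sine = -0.98163.
Result = 0.2481·1.29·(+0.24362) / (0.8429·(-0.98163)) = -0.094232 rad/s; magnitude 0.094232 rad/s.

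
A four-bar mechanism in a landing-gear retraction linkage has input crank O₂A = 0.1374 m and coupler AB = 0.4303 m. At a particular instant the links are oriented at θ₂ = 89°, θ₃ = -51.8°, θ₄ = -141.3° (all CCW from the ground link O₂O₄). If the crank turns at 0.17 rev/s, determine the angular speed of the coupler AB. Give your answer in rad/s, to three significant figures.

0.262

ω₂ = 1.068 rad/s (from 0.17 rev/s).
Differentiating the loop-closure r₂e^{iθ₂}+r₃e^{iθ₃}=r₁+r₄e^{iθ₄} gives r₂ω₂e^{iθ₂}+r₃ω₃e^{iθ₃}=r₄ω₄e^{iθ₄}.
Eliminating the other unknown: ω₃ = r₂ω₂ sin(θ₄−θ₂) / [r₃ sin(θ₃−θ₄)].
Numerator sine = +0.76940; denominator sine = +0.99996.
Result = 0.1374·1.068·(+0.76940) / (0.4303·(+0.99996)) = +0.26243 rad/s; magnitude 0.26243 rad/s.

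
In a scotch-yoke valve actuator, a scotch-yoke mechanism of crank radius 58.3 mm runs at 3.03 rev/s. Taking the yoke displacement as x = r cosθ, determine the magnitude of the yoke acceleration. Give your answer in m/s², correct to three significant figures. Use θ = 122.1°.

11.2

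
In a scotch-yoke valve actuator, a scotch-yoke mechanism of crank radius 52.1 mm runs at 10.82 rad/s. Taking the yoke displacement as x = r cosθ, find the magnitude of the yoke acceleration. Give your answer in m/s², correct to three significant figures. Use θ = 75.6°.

1.52

ω = 10.82 rad/s
x = r cosθ ⇒ ẍ = −rω² cosθ (ω constant).
|a| = rω²|cosθ| = 0.0521·(10.82)²·|cos 75.6°| = 1.5169 m/s².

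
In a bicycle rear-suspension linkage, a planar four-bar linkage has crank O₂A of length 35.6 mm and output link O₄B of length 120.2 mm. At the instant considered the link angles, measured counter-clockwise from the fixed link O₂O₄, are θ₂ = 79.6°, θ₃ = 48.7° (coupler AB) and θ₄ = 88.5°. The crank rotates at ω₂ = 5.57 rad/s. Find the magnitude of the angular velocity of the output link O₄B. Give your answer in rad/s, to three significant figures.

1.32

ω₂ = 5.57 rad/s
Differentiating the loop-closure r₂e^{iθ₂}+r₃e^{iθ₃}=r₁+r₄e^{iθ₄} gives r₂ω₂e^{iθ₂}+r₃ω₃e^{iθ₃}=r₄ω₄e^{iθ₄}.
Eliminating the other unknown: ω₄ = r₂ω₂ sin(θ₂−θ₃) / [r₄ sin(θ₄−θ₃)].
Numerator sine = +0.51354; denominator sine = +0.64011.
Result = 0.0356·5.57·(+0.51354) / (0.1202·(+0.64011)) = +1.3235 rad/s; magnitude 1.3235 rad/s.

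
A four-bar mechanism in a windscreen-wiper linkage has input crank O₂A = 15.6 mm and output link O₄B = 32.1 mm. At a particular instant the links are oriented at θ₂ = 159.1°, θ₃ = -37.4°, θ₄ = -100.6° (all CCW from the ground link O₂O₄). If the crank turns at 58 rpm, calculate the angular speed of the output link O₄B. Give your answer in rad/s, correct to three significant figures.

0.939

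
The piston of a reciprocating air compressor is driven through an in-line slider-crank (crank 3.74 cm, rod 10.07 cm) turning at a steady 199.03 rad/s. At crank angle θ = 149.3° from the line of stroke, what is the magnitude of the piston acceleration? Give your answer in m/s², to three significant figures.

ω = 199 rad/s
x(θ) = r cosθ + √(L² − r² sin²θ); with ω constant, a = ω²·d²x/dθ².
d²x/dθ² = −r cosθ − r²(cos2θ)/√u − r⁴ sin²2θ/(4u^{3/2}),  u = L² − r² sin²θ = 0.0097759 m².
Substituting r = 0.0374 m, L = 0.1007 m, θ = 149.3°: d²x/dθ² = +0.024996 m.
a = ω²·d²x/dθ² = (199)²·(+0.024996) = +990.18 m/s²;  |a| = 990.18 m/s².

990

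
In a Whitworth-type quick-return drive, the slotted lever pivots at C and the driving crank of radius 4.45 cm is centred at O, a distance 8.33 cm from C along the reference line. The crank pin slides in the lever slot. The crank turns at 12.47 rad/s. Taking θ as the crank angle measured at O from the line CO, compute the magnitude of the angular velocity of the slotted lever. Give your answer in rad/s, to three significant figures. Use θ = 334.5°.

4.25

ω = 12.47 rad/s
Crank pin A relative to C: A = (d + r cosθ, r sinθ); lever angle φ = atan2(r sinθ, d + r cosθ).
Differentiating tanφ: φ̇ = rω(d cosθ + r)/(d² + r² + 2dr cosθ).
d² + r² + 2dr cosθ = |CA|² = 0.0156106 m²;  d cosθ + r = +0.11969 m.
|ω_lever| = |0.0445·12.47·+0.11969| / 0.0156106 = 4.2545 rad/s.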